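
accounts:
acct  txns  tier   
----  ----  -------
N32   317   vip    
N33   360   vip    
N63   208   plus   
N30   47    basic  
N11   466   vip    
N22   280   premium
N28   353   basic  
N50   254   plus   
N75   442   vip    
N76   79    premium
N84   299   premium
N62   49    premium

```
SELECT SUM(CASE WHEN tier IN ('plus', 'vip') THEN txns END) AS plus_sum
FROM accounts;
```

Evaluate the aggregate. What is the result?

acct=N32: ✓ → 317
acct=N33: ✓ → 360
acct=N63: ✓ → 208
acct=N30: ✗
acct=N11: ✓ → 466
acct=N22: ✗
acct=N28: ✗
acct=N50: ✓ → 254
acct=N75: ✓ → 442
acct=N76: ✗
acct=N84: ✗
acct=N62: ✗
plus_sum = 317 + 360 + 208 + 466 + 254 + 442 = 2047

2047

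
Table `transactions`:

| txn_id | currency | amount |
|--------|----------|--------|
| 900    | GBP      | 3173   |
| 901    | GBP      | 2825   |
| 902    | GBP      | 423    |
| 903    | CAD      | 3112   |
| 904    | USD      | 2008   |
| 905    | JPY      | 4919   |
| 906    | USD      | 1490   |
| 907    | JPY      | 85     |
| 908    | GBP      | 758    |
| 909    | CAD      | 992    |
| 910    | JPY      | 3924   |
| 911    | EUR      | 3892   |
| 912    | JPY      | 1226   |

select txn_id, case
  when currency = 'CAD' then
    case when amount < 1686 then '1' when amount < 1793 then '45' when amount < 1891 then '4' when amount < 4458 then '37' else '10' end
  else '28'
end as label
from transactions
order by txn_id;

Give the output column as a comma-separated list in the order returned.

txn_id=900: currency='GBP' → outer ELSE → 28
txn_id=901: currency='GBP' → outer ELSE → 28
txn_id=902: currency='GBP' → outer ELSE → 28
txn_id=903: currency='CAD' → inner[amount < 4458] → 37
txn_id=904: currency='USD' → outer ELSE → 28
txn_id=905: currency='JPY' → outer ELSE → 28
txn_id=906: currency='USD' → outer ELSE → 28
txn_id=907: currency='JPY' → outer ELSE → 28
txn_id=908: currency='GBP' → outer ELSE → 28
txn_id=909: currency='CAD' → inner[amount < 1686] → 1
txn_id=910: currency='JPY' → outer ELSE → 28
txn_id=911: currency='EUR' → outer ELSE → 28
txn_id=912: currency='JPY' → outer ELSE → 28

28, 28, 28, 37, 28, 28, 28, 28, 28, 1, 28, 28, 28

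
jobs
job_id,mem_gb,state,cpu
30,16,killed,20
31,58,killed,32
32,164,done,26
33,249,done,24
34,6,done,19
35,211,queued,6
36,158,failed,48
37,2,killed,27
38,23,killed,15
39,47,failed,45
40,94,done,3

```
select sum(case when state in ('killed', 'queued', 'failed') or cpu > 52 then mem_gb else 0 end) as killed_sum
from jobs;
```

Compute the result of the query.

515

job_id=30: ✓ → 16
job_id=31: ✓ → 58
job_id=32: ✗
job_id=33: ✗
job_id=34: ✗
job_id=35: ✓ → 211
job_id=36: ✓ → 158
job_id=37: ✓ → 2
job_id=38: ✓ → 23
job_id=39: ✓ → 47
job_id=40: ✗
killed_sum = 16 + 58 + 211 + 158 + 2 + 23 + 47 = 515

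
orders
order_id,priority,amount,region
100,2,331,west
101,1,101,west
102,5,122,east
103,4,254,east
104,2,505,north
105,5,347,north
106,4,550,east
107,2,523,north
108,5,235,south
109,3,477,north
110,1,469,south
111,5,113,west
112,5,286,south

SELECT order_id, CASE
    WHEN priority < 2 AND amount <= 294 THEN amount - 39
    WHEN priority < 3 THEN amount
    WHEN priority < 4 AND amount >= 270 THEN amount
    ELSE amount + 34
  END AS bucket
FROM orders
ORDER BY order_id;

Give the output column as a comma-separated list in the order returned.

order_id=100: priority < 3 → 331
order_id=101: priority < 2 AND amount <= 294 → 62
order_id=102: ELSE → 156
order_id=103: ELSE → 288
order_id=104: priority < 3 → 505
order_id=105: ELSE → 381
order_id=106: ELSE → 584
order_id=107: priority < 3 → 523
order_id=108: ELSE → 269
order_id=109: priority < 4 AND amount >= 270 → 477
order_id=110: priority < 3 → 469
order_id=111: ELSE → 147
order_id=112: ELSE → 320

331, 62, 156, 288, 505, 381, 584, 523, 269, 477, 469, 147, 320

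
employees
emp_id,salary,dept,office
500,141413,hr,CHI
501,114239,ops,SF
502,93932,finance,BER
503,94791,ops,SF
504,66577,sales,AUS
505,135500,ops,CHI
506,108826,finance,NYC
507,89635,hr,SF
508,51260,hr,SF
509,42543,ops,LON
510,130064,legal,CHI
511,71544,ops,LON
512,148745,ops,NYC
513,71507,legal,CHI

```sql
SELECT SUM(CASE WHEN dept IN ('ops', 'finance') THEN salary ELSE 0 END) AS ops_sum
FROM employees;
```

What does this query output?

810120

emp_id=500: ✗
emp_id=501: ✓ → 114239
emp_id=502: ✓ → 93932
emp_id=503: ✓ → 94791
emp_id=504: ✗
emp_id=505: ✓ → 135500
emp_id=506: ✓ → 108826
emp_id=507: ✗
emp_id=508: ✗
emp_id=509: ✓ → 42543
emp_id=510: ✗
emp_id=511: ✓ → 71544
emp_id=512: ✓ → 148745
emp_id=513: ✗
ops_sum = 114239 + 93932 + 94791 + 135500 + 108826 + 42543 + 71544 + 148745 = 810120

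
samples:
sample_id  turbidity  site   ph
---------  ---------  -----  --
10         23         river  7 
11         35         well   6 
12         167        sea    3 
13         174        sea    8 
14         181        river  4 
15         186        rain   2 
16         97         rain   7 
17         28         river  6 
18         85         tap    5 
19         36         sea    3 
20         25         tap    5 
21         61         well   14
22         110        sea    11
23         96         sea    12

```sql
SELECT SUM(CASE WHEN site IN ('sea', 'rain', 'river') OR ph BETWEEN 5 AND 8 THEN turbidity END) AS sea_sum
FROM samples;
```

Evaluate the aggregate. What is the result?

1243

sample_id=10: ✓ → 23
sample_id=11: ✓ → 35
sample_id=12: ✓ → 167
sample_id=13: ✓ → 174
sample_id=14: ✓ → 181
sample_id=15: ✓ → 186
sample_id=16: ✓ → 97
sample_id=17: ✓ → 28
sample_id=18: ✓ → 85
sample_id=19: ✓ → 36
sample_id=20: ✓ → 25
sample_id=21: ✗
sample_id=22: ✓ → 110
sample_id=23: ✓ → 96
sea_sum = 23 + 35 + 167 + 174 + 181 + 186 + 97 + 28 + 85 + 36 + 25 + 110 + 96 = 1243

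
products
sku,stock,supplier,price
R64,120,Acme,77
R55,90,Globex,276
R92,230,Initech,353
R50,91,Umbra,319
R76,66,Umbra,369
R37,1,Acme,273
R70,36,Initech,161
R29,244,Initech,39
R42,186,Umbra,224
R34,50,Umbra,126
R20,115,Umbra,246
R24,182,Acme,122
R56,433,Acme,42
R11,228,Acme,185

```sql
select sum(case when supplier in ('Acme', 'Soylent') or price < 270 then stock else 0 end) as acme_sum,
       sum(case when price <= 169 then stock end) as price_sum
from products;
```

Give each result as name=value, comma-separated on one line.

[acme_sum: supplier in ('Acme', 'Soylent') or price < 270]
sku=R64: ✓ → 120
sku=R55: ✗
sku=R92: ✗
sku=R50: ✗
sku=R76: ✗
sku=R37: ✓ → 1
sku=R70: ✓ → 36
sku=R29: ✓ → 244
sku=R42: ✓ → 186
sku=R34: ✓ → 50
sku=R20: ✓ → 115
sku=R24: ✓ → 182
sku=R56: ✓ → 433
sku=R11: ✓ → 228
acme_sum = 120 + 1 + 36 + 244 + 186 + 50 + 115 + 182 + 433 + 228 = 1595
—
[price_sum: price <= 169]
sku=R64: ✓ → 120
sku=R55: ✗
sku=R92: ✗
sku=R50: ✗
sku=R76: ✗
sku=R37: ✗
sku=R70: ✓ → 36
sku=R29: ✓ → 244
sku=R42: ✗
sku=R34: ✓ → 50
sku=R20: ✗
sku=R24: ✓ → 182
sku=R56: ✓ → 433
sku=R11: ✗
price_sum = 120 + 36 + 244 + 50 + 182 + 433 = 1065

acme_sum=1595, price_sum=1065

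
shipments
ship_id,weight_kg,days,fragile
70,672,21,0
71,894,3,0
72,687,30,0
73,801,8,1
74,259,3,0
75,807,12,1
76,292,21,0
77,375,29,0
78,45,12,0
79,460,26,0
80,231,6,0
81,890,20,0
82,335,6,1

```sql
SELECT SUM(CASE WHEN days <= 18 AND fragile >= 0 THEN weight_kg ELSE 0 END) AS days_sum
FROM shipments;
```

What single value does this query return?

3372

ship_id=70: ✗
ship_id=71: ✓ → 894
ship_id=72: ✗
ship_id=73: ✓ → 801
ship_id=74: ✓ → 259
ship_id=75: ✓ → 807
ship_id=76: ✗
ship_id=77: ✗
ship_id=78: ✓ → 45
ship_id=79: ✗
ship_id=80: ✓ → 231
ship_id=81: ✗
ship_id=82: ✓ → 335
days_sum = 894 + 801 + 259 + 807 + 45 + 231 + 335 = 3372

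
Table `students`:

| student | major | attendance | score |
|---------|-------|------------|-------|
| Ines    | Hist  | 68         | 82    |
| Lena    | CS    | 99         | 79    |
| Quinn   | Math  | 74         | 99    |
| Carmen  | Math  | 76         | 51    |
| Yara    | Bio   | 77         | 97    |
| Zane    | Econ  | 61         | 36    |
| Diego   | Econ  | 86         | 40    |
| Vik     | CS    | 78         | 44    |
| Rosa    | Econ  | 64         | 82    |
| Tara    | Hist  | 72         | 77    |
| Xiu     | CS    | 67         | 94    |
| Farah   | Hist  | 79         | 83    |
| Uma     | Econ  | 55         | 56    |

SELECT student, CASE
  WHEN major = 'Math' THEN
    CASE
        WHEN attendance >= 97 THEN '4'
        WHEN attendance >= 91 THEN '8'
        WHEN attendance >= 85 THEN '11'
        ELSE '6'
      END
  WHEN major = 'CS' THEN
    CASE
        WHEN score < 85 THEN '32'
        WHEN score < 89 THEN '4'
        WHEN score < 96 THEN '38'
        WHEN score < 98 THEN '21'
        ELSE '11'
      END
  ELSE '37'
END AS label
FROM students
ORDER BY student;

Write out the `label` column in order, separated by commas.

6, 37, 37, 37, 32, 6, 37, 37, 37, 32, 38, 37, 37

student=Carmen: major='Math' → inner[ELSE] → 6
student=Diego: major='Econ' → outer ELSE → 37
student=Farah: major='Hist' → outer ELSE → 37
student=Ines: major='Hist' → outer ELSE → 37
student=Lena: major='CS' → inner[score < 85] → 32
student=Quinn: major='Math' → inner[ELSE] → 6
student=Rosa: major='Econ' → outer ELSE → 37
student=Tara: major='Hist' → outer ELSE → 37
student=Uma: major='Econ' → outer ELSE → 37
student=Vik: major='CS' → inner[score < 85] → 32
student=Xiu: major='CS' → inner[score < 96] → 38
student=Yara: major='Bio' → outer ELSE → 37
student=Zane: major='Econ' → outer ELSE → 37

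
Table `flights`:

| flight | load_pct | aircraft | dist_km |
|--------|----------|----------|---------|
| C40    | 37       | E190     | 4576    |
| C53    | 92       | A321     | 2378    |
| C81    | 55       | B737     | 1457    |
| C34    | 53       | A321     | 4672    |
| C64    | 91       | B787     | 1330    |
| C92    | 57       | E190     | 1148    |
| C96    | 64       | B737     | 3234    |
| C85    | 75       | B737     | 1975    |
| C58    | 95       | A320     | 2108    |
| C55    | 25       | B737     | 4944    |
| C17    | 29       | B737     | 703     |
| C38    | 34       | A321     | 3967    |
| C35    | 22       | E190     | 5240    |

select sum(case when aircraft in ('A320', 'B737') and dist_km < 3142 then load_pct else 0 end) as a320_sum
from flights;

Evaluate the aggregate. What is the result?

flight=C40: ✗
flight=C53: ✗
flight=C81: ✓ → 55
flight=C34: ✗
flight=C64: ✗
flight=C92: ✗
flight=C96: ✗
flight=C85: ✓ → 75
flight=C58: ✓ → 95
flight=C55: ✗
flight=C17: ✓ → 29
flight=C38: ✗
flight=C35: ✗
a320_sum = 55 + 75 + 95 + 29 = 254

254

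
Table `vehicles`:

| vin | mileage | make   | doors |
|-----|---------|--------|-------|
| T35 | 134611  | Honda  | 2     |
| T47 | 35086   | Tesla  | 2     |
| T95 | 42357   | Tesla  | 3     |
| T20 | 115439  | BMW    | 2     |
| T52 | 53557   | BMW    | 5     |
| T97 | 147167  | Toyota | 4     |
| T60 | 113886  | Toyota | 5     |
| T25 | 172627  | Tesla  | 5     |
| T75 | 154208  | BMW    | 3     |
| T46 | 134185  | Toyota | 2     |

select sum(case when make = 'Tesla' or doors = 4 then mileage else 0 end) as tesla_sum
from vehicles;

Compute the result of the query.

397237

vin=T35: ✗
vin=T47: ✓ → 35086
vin=T95: ✓ → 42357
vin=T20: ✗
vin=T52: ✗
vin=T97: ✓ → 147167
vin=T60: ✗
vin=T25: ✓ → 172627
vin=T75: ✗
vin=T46: ✗
tesla_sum = 35086 + 42357 + 147167 + 172627 = 397237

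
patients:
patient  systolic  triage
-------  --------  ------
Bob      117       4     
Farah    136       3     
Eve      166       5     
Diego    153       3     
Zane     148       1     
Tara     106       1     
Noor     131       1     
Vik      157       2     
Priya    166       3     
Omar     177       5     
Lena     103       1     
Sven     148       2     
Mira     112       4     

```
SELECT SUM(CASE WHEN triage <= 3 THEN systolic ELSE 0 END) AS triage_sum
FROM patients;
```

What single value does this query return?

patient=Bob: ✗
patient=Farah: ✓ → 136
patient=Eve: ✗
patient=Diego: ✓ → 153
patient=Zane: ✓ → 148
patient=Tara: ✓ → 106
patient=Noor: ✓ → 131
patient=Vik: ✓ → 157
patient=Priya: ✓ → 166
patient=Omar: ✗
patient=Lena: ✓ → 103
patient=Sven: ✓ → 148
patient=Mira: ✗
triage_sum = 136 + 153 + 148 + 106 + 131 + 157 + 166 + 103 + 148 = 1248

1248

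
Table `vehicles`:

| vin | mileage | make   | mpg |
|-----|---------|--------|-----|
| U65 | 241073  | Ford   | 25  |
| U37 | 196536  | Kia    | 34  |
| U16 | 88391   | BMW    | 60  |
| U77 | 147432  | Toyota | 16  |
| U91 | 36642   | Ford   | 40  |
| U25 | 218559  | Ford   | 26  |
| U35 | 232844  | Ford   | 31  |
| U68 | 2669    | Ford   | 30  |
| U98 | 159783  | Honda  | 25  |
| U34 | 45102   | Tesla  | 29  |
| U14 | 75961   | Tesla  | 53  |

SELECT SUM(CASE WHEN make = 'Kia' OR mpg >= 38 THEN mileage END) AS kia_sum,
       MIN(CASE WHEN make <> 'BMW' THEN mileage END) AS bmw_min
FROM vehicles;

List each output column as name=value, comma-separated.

kia_sum=397530, bmw_min=2669

[kia_sum: make = 'Kia' OR mpg >= 38]
vin=U65: ✗
vin=U37: ✓ → 196536
vin=U16: ✓ → 88391
vin=U77: ✗
vin=U91: ✓ → 36642
vin=U25: ✗
vin=U35: ✗
vin=U68: ✗
vin=U98: ✗
vin=U34: ✗
vin=U14: ✓ → 75961
kia_sum = 196536 + 88391 + 36642 + 75961 = 397530
—
[bmw_min: make <> 'BMW']
vin=U65: ✓ → 241073
vin=U37: ✓ → 196536
vin=U16: ✗
vin=U77: ✓ → 147432
vin=U91: ✓ → 36642
vin=U25: ✓ → 218559
vin=U35: ✓ → 232844
vin=U68: ✓ → 2669
vin=U98: ✓ → 159783
vin=U34: ✓ → 45102
vin=U14: ✓ → 75961
bmw_min = MIN(241073, 196536, 147432, 36642, 218559, 232844, 2669, 159783, 45102, 75961) = 2669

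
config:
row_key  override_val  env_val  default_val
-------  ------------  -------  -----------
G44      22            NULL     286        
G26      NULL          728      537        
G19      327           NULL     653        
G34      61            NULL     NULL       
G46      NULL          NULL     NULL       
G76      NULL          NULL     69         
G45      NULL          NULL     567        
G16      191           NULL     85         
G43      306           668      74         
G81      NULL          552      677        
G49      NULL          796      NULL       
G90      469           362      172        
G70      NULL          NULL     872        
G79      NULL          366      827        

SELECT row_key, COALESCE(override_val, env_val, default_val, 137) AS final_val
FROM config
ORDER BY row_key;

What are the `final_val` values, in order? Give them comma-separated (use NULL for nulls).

row_key=G16: override_val=191 → 191
row_key=G19: override_val=327 → 327
row_key=G26: override_val=NULL, env_val=728 → 728
row_key=G34: override_val=61 → 61
row_key=G43: override_val=306 → 306
row_key=G44: override_val=22 → 22
row_key=G45: override_val=NULL, env_val=NULL, default_val=567 → 567
row_key=G46: override_val=NULL, env_val=NULL, default_val=NULL, → literal 137 → 137
row_key=G49: override_val=NULL, env_val=796 → 796
row_key=G70: override_val=NULL, env_val=NULL, default_val=872 → 872
row_key=G76: override_val=NULL, env_val=NULL, default_val=69 → 69
row_key=G79: override_val=NULL, env_val=366 → 366
row_key=G81: override_val=NULL, env_val=552 → 552
row_key=G90: override_val=469 → 469

191, 327, 728, 61, 306, 22, 567, 137, 796, 872, 69, 366, 552, 469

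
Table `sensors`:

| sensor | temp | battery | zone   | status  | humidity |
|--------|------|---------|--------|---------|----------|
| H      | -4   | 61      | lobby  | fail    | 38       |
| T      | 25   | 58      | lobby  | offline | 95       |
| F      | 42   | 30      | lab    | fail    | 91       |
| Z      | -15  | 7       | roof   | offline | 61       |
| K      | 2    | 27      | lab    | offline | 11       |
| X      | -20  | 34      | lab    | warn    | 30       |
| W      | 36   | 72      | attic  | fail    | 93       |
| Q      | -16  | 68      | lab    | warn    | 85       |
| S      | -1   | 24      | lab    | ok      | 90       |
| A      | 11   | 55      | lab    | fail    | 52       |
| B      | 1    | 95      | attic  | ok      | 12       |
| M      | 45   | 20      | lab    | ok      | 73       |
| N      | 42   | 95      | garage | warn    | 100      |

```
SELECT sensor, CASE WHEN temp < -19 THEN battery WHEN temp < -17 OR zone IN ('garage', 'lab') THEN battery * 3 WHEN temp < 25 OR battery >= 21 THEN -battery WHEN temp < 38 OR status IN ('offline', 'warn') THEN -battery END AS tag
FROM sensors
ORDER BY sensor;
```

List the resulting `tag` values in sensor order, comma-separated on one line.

165, -95, 90, -61, 81, 60, 285, 204, 72, -58, -72, 34, -7

sensor=A: temp < -17 OR zone IN ('garage', 'lab') → 165
sensor=B: temp < 25 OR battery >= 21 → -95
sensor=F: temp < -17 OR zone IN ('garage', 'lab') → 90
sensor=H: temp < 25 OR battery >= 21 → -61
sensor=K: temp < -17 OR zone IN ('garage', 'lab') → 81
sensor=M: temp < -17 OR zone IN ('garage', 'lab') → 60
sensor=N: temp < -17 OR zone IN ('garage', 'lab') → 285
sensor=Q: temp < -17 OR zone IN ('garage', 'lab') → 204
sensor=S: temp < -17 OR zone IN ('garage', 'lab') → 72
sensor=T: temp < 25 OR battery >= 21 → -58
sensor=W: temp < 25 OR battery >= 21 → -72
sensor=X: temp < -19 → 34
sensor=Z: temp < 25 OR battery >= 21 → -7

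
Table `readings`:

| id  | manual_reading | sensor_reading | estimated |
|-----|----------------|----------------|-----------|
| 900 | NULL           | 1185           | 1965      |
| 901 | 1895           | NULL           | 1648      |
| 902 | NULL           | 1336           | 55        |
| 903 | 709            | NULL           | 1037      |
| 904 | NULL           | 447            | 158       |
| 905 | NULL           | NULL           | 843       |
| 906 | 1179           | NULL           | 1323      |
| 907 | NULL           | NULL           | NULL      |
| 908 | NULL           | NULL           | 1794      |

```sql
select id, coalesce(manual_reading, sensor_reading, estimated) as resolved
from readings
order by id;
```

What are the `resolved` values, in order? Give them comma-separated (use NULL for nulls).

id=900: manual_reading=NULL, sensor_reading=1185 → 1185
id=901: manual_reading=1895 → 1895
id=902: manual_reading=NULL, sensor_reading=1336 → 1336
id=903: manual_reading=709 → 709
id=904: manual_reading=NULL, sensor_reading=447 → 447
id=905: manual_reading=NULL, sensor_reading=NULL, estimated=843 → 843
id=906: manual_reading=1179 → 1179
id=907: manual_reading=NULL, sensor_reading=NULL, estimated=NULL (all NULL) → NULL
id=908: manual_reading=NULL, sensor_reading=NULL, estimated=1794 → 1794

1185, 1895, 1336, 709, 447, 843, 1179, NULL, 1794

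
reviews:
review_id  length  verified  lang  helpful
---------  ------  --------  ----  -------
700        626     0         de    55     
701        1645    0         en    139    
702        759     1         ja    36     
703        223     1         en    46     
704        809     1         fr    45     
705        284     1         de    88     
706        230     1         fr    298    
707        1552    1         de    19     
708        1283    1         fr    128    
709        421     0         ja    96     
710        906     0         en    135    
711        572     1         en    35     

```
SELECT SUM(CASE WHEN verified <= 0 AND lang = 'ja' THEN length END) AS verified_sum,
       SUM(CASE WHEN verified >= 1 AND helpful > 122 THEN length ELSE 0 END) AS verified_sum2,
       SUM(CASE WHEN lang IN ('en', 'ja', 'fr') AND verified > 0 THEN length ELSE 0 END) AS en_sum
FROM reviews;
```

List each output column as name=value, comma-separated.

[verified_sum: verified <= 0 AND lang = 'ja']
review_id=700: ✗
review_id=701: ✗
review_id=702: ✗
review_id=703: ✗
review_id=704: ✗
review_id=705: ✗
review_id=706: ✗
review_id=707: ✗
review_id=708: ✗
review_id=709: ✓ → 421
review_id=710: ✗
review_id=711: ✗
verified_sum = 421
—
[verified_sum2: verified >= 1 AND helpful > 122]
review_id=700: ✗
review_id=701: ✗
review_id=702: ✗
review_id=703: ✗
review_id=704: ✗
review_id=705: ✗
review_id=706: ✓ → 230
review_id=707: ✗
review_id=708: ✓ → 1283
review_id=709: ✗
review_id=710: ✗
review_id=711: ✗
verified_sum2 = 230 + 1283 = 1513
—
[en_sum: lang IN ('en', 'ja', 'fr') AND verified > 0]
review_id=700: ✗
review_id=701: ✗
review_id=702: ✓ → 759
review_id=703: ✓ → 223
review_id=704: ✓ → 809
review_id=705: ✗
review_id=706: ✓ → 230
review_id=707: ✗
review_id=708: ✓ → 1283
review_id=709: ✗
review_id=710: ✗
review_id=711: ✓ → 572
en_sum = 759 + 223 + 809 + 230 + 1283 + 572 = 3876

verified_sum=421, verified_sum2=1513, en_sum=3876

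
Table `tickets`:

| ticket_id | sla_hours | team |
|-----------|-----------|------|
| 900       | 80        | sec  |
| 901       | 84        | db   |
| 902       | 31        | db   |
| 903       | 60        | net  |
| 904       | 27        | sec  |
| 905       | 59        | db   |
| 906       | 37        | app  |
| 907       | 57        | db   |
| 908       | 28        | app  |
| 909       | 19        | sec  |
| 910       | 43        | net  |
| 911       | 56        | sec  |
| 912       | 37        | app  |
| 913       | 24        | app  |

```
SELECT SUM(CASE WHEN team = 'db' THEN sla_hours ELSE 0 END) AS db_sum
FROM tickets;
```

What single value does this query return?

231

ticket_id=900: ✗
ticket_id=901: ✓ → 84
ticket_id=902: ✓ → 31
ticket_id=903: ✗
ticket_id=904: ✗
ticket_id=905: ✓ → 59
ticket_id=906: ✗
ticket_id=907: ✓ → 57
ticket_id=908: ✗
ticket_id=909: ✗
ticket_id=910: ✗
ticket_id=911: ✗
ticket_id=912: ✗
ticket_id=913: ✗
db_sum = 84 + 31 + 59 + 57 = 231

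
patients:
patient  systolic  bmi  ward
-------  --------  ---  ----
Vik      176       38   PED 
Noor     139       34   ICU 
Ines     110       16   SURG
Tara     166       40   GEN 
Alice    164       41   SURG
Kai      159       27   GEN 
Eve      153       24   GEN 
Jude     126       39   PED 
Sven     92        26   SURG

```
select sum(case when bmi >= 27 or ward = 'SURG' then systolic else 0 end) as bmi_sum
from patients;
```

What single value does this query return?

patient=Vik: ✓ → 176
patient=Noor: ✓ → 139
patient=Ines: ✓ → 110
patient=Tara: ✓ → 166
patient=Alice: ✓ → 164
patient=Kai: ✓ → 159
patient=Eve: ✗
patient=Jude: ✓ → 126
patient=Sven: ✓ → 92
bmi_sum = 176 + 139 + 110 + 166 + 164 + 159 + 126 + 92 = 1132

1132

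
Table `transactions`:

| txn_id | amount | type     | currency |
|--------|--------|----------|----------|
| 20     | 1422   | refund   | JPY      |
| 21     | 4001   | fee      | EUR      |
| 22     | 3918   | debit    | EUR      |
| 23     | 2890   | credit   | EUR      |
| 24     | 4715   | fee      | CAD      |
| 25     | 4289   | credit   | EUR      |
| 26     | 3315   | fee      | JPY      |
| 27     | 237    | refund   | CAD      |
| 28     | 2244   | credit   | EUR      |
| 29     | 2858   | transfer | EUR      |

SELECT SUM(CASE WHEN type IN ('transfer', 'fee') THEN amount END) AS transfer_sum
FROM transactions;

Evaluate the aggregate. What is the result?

14889

txn_id=20: ✗
txn_id=21: ✓ → 4001
txn_id=22: ✗
txn_id=23: ✗
txn_id=24: ✓ → 4715
txn_id=25: ✗
txn_id=26: ✓ → 3315
txn_id=27: ✗
txn_id=28: ✗
txn_id=29: ✓ → 2858
transfer_sum = 4001 + 4715 + 3315 + 2858 = 14889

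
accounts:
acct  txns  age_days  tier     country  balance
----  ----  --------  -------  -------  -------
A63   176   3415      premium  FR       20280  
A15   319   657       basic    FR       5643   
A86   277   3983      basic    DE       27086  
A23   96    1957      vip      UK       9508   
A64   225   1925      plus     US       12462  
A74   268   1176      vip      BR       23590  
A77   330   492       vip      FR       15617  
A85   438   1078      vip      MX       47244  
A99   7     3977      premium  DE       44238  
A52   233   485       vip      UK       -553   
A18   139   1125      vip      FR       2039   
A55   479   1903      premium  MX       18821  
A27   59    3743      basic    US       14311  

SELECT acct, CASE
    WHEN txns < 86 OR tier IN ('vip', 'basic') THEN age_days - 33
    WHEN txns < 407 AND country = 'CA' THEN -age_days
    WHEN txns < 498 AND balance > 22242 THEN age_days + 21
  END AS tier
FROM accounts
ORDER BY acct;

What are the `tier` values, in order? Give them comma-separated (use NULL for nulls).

acct=A15: txns < 86 OR tier IN ('vip', 'basic') → 624
acct=A18: txns < 86 OR tier IN ('vip', 'basic') → 1092
acct=A23: txns < 86 OR tier IN ('vip', 'basic') → 1924
acct=A27: txns < 86 OR tier IN ('vip', 'basic') → 3710
acct=A52: txns < 86 OR tier IN ('vip', 'basic') → 452
acct=A55: (no match → NULL) → NULL
acct=A63: (no match → NULL) → NULL
acct=A64: (no match → NULL) → NULL
acct=A74: txns < 86 OR tier IN ('vip', 'basic') → 1143
acct=A77: txns < 86 OR tier IN ('vip', 'basic') → 459
acct=A85: txns < 86 OR tier IN ('vip', 'basic') → 1045
acct=A86: txns < 86 OR tier IN ('vip', 'basic') → 3950
acct=A99: txns < 86 OR tier IN ('vip', 'basic') → 3944

624, 1092, 1924, 3710, 452, NULL, NULL, NULL, 1143, 459, 1045, 3950, 3944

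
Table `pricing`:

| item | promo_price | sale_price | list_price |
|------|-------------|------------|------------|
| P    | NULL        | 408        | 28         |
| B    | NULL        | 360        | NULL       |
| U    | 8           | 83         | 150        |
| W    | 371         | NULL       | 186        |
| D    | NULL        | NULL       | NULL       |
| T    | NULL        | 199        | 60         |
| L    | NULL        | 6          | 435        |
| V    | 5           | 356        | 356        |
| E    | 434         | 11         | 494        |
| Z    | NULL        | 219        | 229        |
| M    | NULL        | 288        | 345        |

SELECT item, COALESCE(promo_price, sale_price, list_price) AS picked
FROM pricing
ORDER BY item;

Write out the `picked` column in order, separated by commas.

item=B: promo_price=NULL, sale_price=360 → 360
item=D: promo_price=NULL, sale_price=NULL, list_price=NULL (all NULL) → NULL
item=E: promo_price=434 → 434
item=L: promo_price=NULL, sale_price=6 → 6
item=M: promo_price=NULL, sale_price=288 → 288
item=P: promo_price=NULL, sale_price=408 → 408
item=T: promo_price=NULL, sale_price=199 → 199
item=U: promo_price=8 → 8
item=V: promo_price=5 → 5
item=W: promo_price=371 → 371
item=Z: promo_price=NULL, sale_price=219 → 219

360, NULL, 434, 6, 288, 408, 199, 8, 5, 371, 219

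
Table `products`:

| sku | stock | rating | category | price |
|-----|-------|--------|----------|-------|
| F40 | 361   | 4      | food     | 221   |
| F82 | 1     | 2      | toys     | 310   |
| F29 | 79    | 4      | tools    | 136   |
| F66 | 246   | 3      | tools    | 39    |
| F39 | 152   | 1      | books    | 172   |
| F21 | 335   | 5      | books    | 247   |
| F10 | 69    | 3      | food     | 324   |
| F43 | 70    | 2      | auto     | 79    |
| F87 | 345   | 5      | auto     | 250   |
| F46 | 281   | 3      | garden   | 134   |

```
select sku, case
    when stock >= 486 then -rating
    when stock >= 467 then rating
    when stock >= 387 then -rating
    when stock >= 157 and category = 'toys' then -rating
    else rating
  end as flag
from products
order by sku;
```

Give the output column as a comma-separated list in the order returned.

3, 5, 4, 1, 4, 2, 3, 3, 2, 5

sku=F10: ELSE → 3
sku=F21: ELSE → 5
sku=F29: ELSE → 4
sku=F39: ELSE → 1
sku=F40: ELSE → 4
sku=F43: ELSE → 2
sku=F46: ELSE → 3
sku=F66: ELSE → 3
sku=F82: ELSE → 2
sku=F87: ELSE → 5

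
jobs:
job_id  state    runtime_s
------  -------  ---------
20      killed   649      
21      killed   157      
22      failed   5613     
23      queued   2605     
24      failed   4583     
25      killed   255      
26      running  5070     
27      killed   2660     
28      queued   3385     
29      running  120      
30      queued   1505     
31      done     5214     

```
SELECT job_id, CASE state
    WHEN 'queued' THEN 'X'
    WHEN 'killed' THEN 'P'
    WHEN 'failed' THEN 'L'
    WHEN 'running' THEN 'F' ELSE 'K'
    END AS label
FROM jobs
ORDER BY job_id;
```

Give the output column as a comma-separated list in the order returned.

P, P, L, X, L, P, F, P, X, F, X, K

job_id=20: state='killed' → P
job_id=21: state='killed' → P
job_id=22: state='failed' → L
job_id=23: state='queued' → X
job_id=24: state='failed' → L
job_id=25: state='killed' → P
job_id=26: state='running' → F
job_id=27: state='killed' → P
job_id=28: state='queued' → X
job_id=29: state='running' → F
job_id=30: state='queued' → X
job_id=31: ELSE → K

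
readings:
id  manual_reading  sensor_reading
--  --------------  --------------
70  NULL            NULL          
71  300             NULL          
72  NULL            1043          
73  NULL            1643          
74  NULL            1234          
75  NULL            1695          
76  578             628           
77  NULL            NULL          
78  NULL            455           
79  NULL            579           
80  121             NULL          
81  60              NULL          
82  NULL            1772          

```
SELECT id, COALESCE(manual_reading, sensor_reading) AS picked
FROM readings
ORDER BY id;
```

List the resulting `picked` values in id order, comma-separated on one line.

id=70: manual_reading=NULL, sensor_reading=NULL (all NULL) → NULL
id=71: manual_reading=300 → 300
id=72: manual_reading=NULL, sensor_reading=1043 → 1043
id=73: manual_reading=NULL, sensor_reading=1643 → 1643
id=74: manual_reading=NULL, sensor_reading=1234 → 1234
id=75: manual_reading=NULL, sensor_reading=1695 → 1695
id=76: manual_reading=578 → 578
id=77: manual_reading=NULL, sensor_reading=NULL (all NULL) → NULL
id=78: manual_reading=NULL, sensor_reading=455 → 455
id=79: manual_reading=NULL, sensor_reading=579 → 579
id=80: manual_reading=121 → 121
id=81: manual_reading=60 → 60
id=82: manual_reading=NULL, sensor_reading=1772 → 1772

NULL, 300, 1043, 1643, 1234, 1695, 578, NULL, 455, 579, 121, 60, 1772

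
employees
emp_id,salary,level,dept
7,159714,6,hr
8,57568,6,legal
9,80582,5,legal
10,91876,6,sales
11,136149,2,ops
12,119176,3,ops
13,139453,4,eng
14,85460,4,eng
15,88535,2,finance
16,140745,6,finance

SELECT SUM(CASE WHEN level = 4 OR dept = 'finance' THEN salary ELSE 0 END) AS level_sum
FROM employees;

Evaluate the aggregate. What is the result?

454193

emp_id=7: ✗
emp_id=8: ✗
emp_id=9: ✗
emp_id=10: ✗
emp_id=11: ✗
emp_id=12: ✗
emp_id=13: ✓ → 139453
emp_id=14: ✓ → 85460
emp_id=15: ✓ → 88535
emp_id=16: ✓ → 140745
level_sum = 139453 + 85460 + 88535 + 140745 = 454193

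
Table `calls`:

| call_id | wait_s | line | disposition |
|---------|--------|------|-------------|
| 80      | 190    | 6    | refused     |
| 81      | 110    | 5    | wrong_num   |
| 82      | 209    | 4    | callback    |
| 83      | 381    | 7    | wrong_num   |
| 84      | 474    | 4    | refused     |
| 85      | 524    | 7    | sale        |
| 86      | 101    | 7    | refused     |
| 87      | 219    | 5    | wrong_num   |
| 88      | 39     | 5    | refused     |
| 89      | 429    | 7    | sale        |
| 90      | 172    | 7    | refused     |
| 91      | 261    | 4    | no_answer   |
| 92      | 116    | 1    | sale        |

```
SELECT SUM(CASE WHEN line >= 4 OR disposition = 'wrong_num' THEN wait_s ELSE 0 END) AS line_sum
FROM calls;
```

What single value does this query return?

3109

call_id=80: ✓ → 190
call_id=81: ✓ → 110
call_id=82: ✓ → 209
call_id=83: ✓ → 381
call_id=84: ✓ → 474
call_id=85: ✓ → 524
call_id=86: ✓ → 101
call_id=87: ✓ → 219
call_id=88: ✓ → 39
call_id=89: ✓ → 429
call_id=90: ✓ → 172
call_id=91: ✓ → 261
call_id=92: ✗
line_sum = 190 + 110 + 209 + 381 + 474 + 524 + 101 + 219 + 39 + 429 + 172 + 261 = 3109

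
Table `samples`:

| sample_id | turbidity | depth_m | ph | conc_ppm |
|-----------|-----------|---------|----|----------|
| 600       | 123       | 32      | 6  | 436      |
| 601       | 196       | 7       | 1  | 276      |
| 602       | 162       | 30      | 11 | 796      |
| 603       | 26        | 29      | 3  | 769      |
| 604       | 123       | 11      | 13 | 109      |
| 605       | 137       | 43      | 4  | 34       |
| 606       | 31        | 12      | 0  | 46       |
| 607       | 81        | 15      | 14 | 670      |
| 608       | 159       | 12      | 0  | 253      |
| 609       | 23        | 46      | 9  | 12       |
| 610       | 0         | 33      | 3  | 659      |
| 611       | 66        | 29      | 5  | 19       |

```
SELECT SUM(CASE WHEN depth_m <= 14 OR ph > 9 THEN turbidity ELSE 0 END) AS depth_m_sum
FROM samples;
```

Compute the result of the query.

sample_id=600: ✗
sample_id=601: ✓ → 196
sample_id=602: ✓ → 162
sample_id=603: ✗
sample_id=604: ✓ → 123
sample_id=605: ✗
sample_id=606: ✓ → 31
sample_id=607: ✓ → 81
sample_id=608: ✓ → 159
sample_id=609: ✗
sample_id=610: ✗
sample_id=611: ✗
depth_m_sum = 196 + 162 + 123 + 31 + 81 + 159 = 752

752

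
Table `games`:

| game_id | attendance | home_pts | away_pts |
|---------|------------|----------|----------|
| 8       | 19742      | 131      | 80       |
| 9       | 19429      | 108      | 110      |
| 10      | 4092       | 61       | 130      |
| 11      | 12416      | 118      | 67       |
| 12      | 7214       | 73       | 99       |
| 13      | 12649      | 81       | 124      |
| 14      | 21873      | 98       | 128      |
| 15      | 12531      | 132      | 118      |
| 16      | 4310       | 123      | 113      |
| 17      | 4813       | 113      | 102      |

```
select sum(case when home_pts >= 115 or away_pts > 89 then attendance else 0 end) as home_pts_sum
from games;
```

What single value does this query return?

119069

game_id=8: ✓ → 19742
game_id=9: ✓ → 19429
game_id=10: ✓ → 4092
game_id=11: ✓ → 12416
game_id=12: ✓ → 7214
game_id=13: ✓ → 12649
game_id=14: ✓ → 21873
game_id=15: ✓ → 12531
game_id=16: ✓ → 4310
game_id=17: ✓ → 4813
home_pts_sum = 19742 + 19429 + 4092 + 12416 + 7214 + 12649 + 21873 + 12531 + 4310 + 4813 = 119069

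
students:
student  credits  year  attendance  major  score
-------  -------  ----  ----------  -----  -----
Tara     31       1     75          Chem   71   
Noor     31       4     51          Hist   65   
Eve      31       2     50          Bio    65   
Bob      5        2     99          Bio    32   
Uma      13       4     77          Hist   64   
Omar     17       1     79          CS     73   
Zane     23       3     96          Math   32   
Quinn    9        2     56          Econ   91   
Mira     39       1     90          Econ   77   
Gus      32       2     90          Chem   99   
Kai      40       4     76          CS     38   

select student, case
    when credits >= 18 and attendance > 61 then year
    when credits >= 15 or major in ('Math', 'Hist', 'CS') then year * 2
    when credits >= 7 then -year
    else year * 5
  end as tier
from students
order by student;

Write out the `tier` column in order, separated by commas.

10, 4, 2, 4, 1, 8, 2, -2, 1, 8, 3

student=Bob: ELSE → 10
student=Eve: credits >= 15 or major in ('Math', 'Hist', 'CS') → 4
student=Gus: credits >= 18 and attendance > 61 → 2
student=Kai: credits >= 18 and attendance > 61 → 4
student=Mira: credits >= 18 and attendance > 61 → 1
student=Noor: credits >= 15 or major in ('Math', 'Hist', 'CS') → 8
student=Omar: credits >= 15 or major in ('Math', 'Hist', 'CS') → 2
student=Quinn: credits >= 7 → -2
student=Tara: credits >= 18 and attendance > 61 → 1
student=Uma: credits >= 15 or major in ('Math', 'Hist', 'CS') → 8
student=Zane: credits >= 18 and attendance > 61 → 3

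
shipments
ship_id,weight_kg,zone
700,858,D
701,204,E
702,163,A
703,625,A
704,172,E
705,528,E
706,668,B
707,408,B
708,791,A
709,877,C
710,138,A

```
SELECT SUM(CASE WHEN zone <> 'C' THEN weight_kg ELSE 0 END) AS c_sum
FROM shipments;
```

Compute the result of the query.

4555

ship_id=700: ✓ → 858
ship_id=701: ✓ → 204
ship_id=702: ✓ → 163
ship_id=703: ✓ → 625
ship_id=704: ✓ → 172
ship_id=705: ✓ → 528
ship_id=706: ✓ → 668
ship_id=707: ✓ → 408
ship_id=708: ✓ → 791
ship_id=709: ✗
ship_id=710: ✓ → 138
c_sum = 858 + 204 + 163 + 625 + 172 + 528 + 668 + 408 + 791 + 138 = 4555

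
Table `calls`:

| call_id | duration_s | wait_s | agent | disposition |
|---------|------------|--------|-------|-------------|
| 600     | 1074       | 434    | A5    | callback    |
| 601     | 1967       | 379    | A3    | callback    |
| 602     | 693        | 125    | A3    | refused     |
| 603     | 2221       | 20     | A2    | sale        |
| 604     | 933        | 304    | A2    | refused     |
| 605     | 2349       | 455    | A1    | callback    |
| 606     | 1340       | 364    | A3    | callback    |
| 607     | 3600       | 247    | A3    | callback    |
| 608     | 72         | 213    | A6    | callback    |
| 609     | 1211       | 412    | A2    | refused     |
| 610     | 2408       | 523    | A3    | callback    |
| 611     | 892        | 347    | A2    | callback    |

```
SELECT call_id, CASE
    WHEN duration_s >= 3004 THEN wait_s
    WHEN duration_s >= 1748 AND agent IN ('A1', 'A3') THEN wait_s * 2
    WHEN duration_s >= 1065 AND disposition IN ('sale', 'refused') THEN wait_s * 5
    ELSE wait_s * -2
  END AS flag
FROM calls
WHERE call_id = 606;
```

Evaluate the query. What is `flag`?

call_id = 606: duration_s=1340, wait_s=364, agent=A3, disposition=callback.
duration_s >= 3004 → false
duration_s >= 1748 AND agent IN ('A1', 'A3') → false
duration_s >= 1065 AND disposition IN ('sale', 'refused') → false
No prior WHEN matched → ELSE → -728

-728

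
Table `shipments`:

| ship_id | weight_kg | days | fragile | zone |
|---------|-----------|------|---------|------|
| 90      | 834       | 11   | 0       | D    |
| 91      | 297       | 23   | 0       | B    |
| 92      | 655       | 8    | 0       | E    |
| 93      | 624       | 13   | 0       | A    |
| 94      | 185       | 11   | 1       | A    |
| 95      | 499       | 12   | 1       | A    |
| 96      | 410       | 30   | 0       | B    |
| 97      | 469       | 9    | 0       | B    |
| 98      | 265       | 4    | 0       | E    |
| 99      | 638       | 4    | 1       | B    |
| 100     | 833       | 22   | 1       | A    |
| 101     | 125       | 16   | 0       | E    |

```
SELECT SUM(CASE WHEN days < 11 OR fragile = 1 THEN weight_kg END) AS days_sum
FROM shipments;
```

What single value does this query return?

3544

ship_id=90: ✗
ship_id=91: ✗
ship_id=92: ✓ → 655
ship_id=93: ✗
ship_id=94: ✓ → 185
ship_id=95: ✓ → 499
ship_id=96: ✗
ship_id=97: ✓ → 469
ship_id=98: ✓ → 265
ship_id=99: ✓ → 638
ship_id=100: ✓ → 833
ship_id=101: ✗
days_sum = 655 + 185 + 499 + 469 + 265 + 638 + 833 = 3544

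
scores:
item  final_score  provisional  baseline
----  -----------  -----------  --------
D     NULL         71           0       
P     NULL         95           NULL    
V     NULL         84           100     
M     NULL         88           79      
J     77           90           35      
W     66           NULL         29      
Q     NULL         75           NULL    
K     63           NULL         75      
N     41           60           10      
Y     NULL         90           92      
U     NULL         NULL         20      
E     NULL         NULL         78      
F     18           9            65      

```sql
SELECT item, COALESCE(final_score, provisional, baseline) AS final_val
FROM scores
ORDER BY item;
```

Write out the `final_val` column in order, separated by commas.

item=D: final_score=NULL, provisional=71 → 71
item=E: final_score=NULL, provisional=NULL, baseline=78 → 78
item=F: final_score=18 → 18
item=J: final_score=77 → 77
item=K: final_score=63 → 63
item=M: final_score=NULL, provisional=88 → 88
item=N: final_score=41 → 41
item=P: final_score=NULL, provisional=95 → 95
item=Q: final_score=NULL, provisional=75 → 75
item=U: final_score=NULL, provisional=NULL, baseline=20 → 20
item=V: final_score=NULL, provisional=84 → 84
item=W: final_score=66 → 66
item=Y: final_score=NULL, provisional=90 → 90

71, 78, 18, 77, 63, 88, 41, 95, 75, 20, 84, 66, 90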